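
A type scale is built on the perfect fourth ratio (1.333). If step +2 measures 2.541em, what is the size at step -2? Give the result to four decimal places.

The gap is -2 − (2) = -4 steps, so the factor is 1.333^-4.
2.541 ÷ 1.333⁴ = 2.541 ÷ 3.15733 ≈ 0.8048

0.8048em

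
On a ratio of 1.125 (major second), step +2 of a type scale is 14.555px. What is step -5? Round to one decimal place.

6.4px

14.555 ÷ 1.125⁷ = 14.555 ÷ 2.28070 ≈ 6.382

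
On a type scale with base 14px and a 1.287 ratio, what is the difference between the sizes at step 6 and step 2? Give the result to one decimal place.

40.4px

Step 2: 14.0 × 1.287² = 23.189px
Step 6: 14.0 × 1.287⁶ = 63.621px
Difference: 63.621 − 23.189 = 40.432px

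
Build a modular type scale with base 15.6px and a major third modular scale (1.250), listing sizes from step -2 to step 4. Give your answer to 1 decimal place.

Step -2: 15.6 ÷ 1.250² = 10.0
Step -1: 15.6 ÷ 1.250 = 12.5
Step 0: 15.6px
Step 1: 15.6 × 1.250 = 19.5
Step 2: 15.6 × 1.250² = 24.4
Step 3: 15.6 × 1.250³ = 30.5
Step 4: 15.6 × 1.250⁴ = 38.1

10.0px, 12.5px, 15.6px, 19.5px, 24.4px, 30.5px, 38.1px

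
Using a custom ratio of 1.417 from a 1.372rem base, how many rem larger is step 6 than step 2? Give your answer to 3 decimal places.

8.352rem

Step 2: 1.372 × 1.417² = 2.75482rem
Step 6: 1.372 × 1.417⁶ = 11.10640rem
Difference: 11.10640 − 2.75482 = 8.35158rem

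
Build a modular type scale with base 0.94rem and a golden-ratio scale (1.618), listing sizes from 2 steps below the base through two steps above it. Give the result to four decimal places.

0.3591rem, 0.5810rem, 0.9400rem, 1.5209rem, 2.4608rem

Step -2: 0.94 ÷ 1.618² = 0.3591
Step -1: 0.94 ÷ 1.618 = 0.5810
Step 0: 0.94rem
Step 1: 0.94 × 1.618 = 1.5209
Step 2: 0.94 × 1.618² = 2.4608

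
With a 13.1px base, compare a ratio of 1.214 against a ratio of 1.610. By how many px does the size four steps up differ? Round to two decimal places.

59.56px

At 1.214: 13.1 × 1.214⁴ = 28.4542px
At 1.610: 13.1 × 1.610⁴ = 88.0187px
Difference: 88.0187 − 28.4542 = 59.5645px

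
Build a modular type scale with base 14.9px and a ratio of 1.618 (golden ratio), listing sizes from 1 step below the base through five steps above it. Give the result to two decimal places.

Step -1: 14.9 ÷ 1.618 = 9.21
Step 0: 14.9px
Step 1: 14.9 × 1.618 = 24.11
Step 2: 14.9 × 1.618² = 39.01
Step 3: 14.9 × 1.618³ = 63.11
Step 4: 14.9 × 1.618⁴ = 102.12
Step 5: 14.9 × 1.618⁵ = 165.23

9.21px, 14.90px, 24.11px, 39.01px, 63.11px, 102.12px, 165.23px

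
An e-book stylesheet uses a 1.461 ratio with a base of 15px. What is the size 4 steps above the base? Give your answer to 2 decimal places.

68.34px

15.0 × 1.461⁴ = 15.0 × 4.55618 ≈ 68.34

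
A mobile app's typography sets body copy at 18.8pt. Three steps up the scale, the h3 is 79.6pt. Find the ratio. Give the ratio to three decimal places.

The ratio satisfies 18.8 × r³ = 79.6, so r = (79.6 / 18.8)^(1/3).
r = 4.2340^(1/3) ≈ 1.6178

1.618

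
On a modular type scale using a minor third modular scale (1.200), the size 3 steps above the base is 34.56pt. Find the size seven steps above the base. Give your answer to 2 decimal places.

71.66pt

Moving from step +3 to step +7 is 4 steps up, so multiply by r⁴.
34.56 × 1.200⁴ = 34.56 × 2.07360 ≈ 71.664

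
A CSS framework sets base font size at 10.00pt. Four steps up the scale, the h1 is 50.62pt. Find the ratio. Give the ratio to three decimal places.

The ratio satisfies 10.00 × r⁴ = 50.62, so r = (50.62 / 10.00)^(1/4).
r = 5.0620^(1/4) ≈ 1.5000

1.500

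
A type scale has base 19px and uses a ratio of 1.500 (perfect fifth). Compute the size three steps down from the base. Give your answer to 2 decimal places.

5.63px

19.0 ÷ 1.500³ = 19.0 ÷ 3.37500 ≈ 5.63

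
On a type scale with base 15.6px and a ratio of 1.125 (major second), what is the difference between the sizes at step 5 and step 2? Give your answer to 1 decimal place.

Step 2: 15.6 × 1.125² = 19.744px
Step 5: 15.6 × 1.125⁵ = 28.112px
Difference: 28.112 − 19.744 = 8.368px

8.4px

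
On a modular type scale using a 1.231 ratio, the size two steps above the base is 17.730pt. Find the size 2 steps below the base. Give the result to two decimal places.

17.730 ÷ 1.231⁴ = 17.730 ÷ 2.29632 ≈ 7.721

7.72pt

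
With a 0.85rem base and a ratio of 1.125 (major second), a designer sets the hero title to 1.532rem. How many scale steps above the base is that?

1.125ⁿ = 1.532 / 0.85 = 1.8024
n = ln(1.8024) / ln(1.125) = 0.5891 / 0.1178 ≈ 5.00

5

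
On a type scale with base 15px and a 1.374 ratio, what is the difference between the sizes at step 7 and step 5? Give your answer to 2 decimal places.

Step 5: 15.0 × 1.374⁵ = 73.4556px
Step 7: 15.0 × 1.374⁷ = 138.6751px
Difference: 138.6751 − 73.4556 = 65.2195px

65.22px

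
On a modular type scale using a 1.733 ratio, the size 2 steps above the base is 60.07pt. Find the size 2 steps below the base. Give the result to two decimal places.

The gap is -2 − (2) = -4 steps, so the factor is 1.733^-4.
60.07 ÷ 1.733⁴ = 60.07 ÷ 9.01974 ≈ 6.660

6.66pt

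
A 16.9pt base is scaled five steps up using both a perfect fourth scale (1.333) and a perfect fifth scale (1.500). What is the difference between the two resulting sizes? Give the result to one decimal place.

Perfect fourth: 16.9 × 1.333⁵ = 71.127pt
Perfect fifth: 16.9 × 1.500⁵ = 128.334pt
Difference: 128.334 − 71.127 = 57.207pt

57.2pt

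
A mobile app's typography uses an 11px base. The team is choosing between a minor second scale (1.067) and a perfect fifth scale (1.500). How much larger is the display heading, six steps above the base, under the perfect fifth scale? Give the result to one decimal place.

109.1px

Minor second: 11.0 × 1.067⁶ = 16.232px
Perfect fifth: 11.0 × 1.500⁶ = 125.297px
Difference: 125.297 − 16.232 = 109.065px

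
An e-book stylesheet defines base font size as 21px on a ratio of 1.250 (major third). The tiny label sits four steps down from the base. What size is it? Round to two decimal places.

Every step multiplies by the scale ratio.
21.0 ÷ 1.250⁴ = 21.0 ÷ 2.44141 ≈ 8.60

8.60px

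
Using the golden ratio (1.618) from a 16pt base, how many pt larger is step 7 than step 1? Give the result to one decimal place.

438.6pt

Step 1: 16.0 × 1.618 = 25.888pt
Step 7: 16.0 × 1.618⁷ = 464.483pt
Difference: 464.483 − 25.888 = 438.595pt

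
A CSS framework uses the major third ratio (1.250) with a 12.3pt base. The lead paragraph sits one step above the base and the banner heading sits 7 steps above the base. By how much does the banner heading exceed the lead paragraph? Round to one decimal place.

43.3pt

Step 1: 12.3 × 1.250 = 15.375pt
Step 7: 12.3 × 1.250⁷ = 58.651pt
Difference: 58.651 − 15.375 = 43.276pt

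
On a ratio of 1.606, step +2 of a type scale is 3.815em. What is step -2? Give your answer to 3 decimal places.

Moving from step +2 to step -2 is 4 steps down, so divide by r⁴.
3.815 ÷ 1.606⁴ = 3.815 ÷ 6.65246 ≈ 0.573

0.573em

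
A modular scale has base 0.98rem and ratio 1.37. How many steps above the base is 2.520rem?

1.37ⁿ = 2.520 / 0.98 = 2.5714
n = ln(2.5714) / ln(1.37) = 0.9445 / 0.3148 ≈ 3.00

3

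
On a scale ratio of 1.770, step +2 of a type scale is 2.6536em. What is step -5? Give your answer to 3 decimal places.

0.049em

Moving from step +2 to step -5 is 7 steps down, so divide by r⁷.
2.6536 ÷ 1.770⁷ = 2.6536 ÷ 54.42681 ≈ 0.049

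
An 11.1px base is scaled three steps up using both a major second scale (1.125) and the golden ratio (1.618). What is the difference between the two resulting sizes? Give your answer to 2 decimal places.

Major second: 11.1 × 1.125³ = 15.8045px
Golden ratio: 11.1 × 1.618³ = 47.0174px
Difference: 47.0174 − 15.8045 = 31.2129px

31.21px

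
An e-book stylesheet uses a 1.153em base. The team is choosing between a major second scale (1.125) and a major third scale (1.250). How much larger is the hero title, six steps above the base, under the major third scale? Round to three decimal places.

Major second: 1.153 × 1.125⁶ = 2.33746em
Major third: 1.153 × 1.250⁶ = 4.39835em
Difference: 4.39835 − 2.33746 = 2.06089em

2.061em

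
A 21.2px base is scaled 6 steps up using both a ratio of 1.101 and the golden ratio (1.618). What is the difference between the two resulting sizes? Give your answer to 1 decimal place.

342.6px

At 1.101: 21.2 × 1.101⁶ = 37.762px
Golden ratio: 21.2 × 1.618⁶ = 380.371px
Difference: 380.371 − 37.762 = 342.609px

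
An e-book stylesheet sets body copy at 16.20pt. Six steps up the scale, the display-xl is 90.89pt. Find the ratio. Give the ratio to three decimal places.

r⁶ = 90.89 / 16.20, so r = (90.89/16.20)^(1/6).
r = 5.6105^(1/6) ≈ 1.3330

1.333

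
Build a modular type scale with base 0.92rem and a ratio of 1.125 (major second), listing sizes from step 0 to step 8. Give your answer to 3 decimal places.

Step 0: 0.92rem
Step 1: 0.92 × 1.125 = 1.035
Step 2: 0.92 × 1.125² = 1.164
Step 3: 0.92 × 1.125³ = 1.310
Step 4: 0.92 × 1.125⁴ = 1.474
Step 5: 0.92 × 1.125⁵ = 1.658
Step 6: 0.92 × 1.125⁶ = 1.865
Step 7: 0.92 × 1.125⁷ = 2.098
Step 8: 0.92 × 1.125⁸ = 2.361

0.920rem, 1.035rem, 1.164rem, 1.310rem, 1.474rem, 1.658rem, 1.865rem, 2.098rem, 2.361rem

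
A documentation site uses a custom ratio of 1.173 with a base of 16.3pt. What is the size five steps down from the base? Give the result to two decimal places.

7.34pt

16.3 ÷ 1.173⁵ = 16.3 ÷ 2.22070 ≈ 7.34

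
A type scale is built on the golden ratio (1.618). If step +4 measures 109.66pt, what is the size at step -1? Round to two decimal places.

9.89pt

109.66 ÷ 1.618⁵ = 109.66 ÷ 11.08901 ≈ 9.889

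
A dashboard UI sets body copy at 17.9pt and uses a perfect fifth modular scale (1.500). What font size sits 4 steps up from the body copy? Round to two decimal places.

90.62pt

A modular type scale is a geometric sequence: sizeₙ = base × rⁿ.
17.9 × 1.500⁴ = 17.9 × 5.06250 ≈ 90.62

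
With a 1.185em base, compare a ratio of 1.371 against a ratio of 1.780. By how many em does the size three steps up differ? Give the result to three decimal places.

3.629em

At 1.371: 1.185 × 1.371³ = 3.05373em
At 1.780: 1.185 × 1.780³ = 6.68311em
Difference: 6.68311 − 3.05373 = 3.62938em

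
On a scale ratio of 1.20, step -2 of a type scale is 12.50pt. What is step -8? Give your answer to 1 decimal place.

4.2pt

The gap is -8 − (-2) = -6 steps, so the factor is 1.20^-6.
12.50 ÷ 1.20⁶ = 12.50 ÷ 2.98598 ≈ 4.186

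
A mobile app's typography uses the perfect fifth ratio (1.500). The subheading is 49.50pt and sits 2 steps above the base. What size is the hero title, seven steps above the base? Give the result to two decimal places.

375.89pt

49.50 × 1.500⁵ = 49.50 × 7.59375 ≈ 375.891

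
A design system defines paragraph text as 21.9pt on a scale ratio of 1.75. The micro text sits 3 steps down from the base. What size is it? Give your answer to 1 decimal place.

Every step multiplies by the scale ratio.
21.9 ÷ 1.75³ = 21.9 ÷ 5.35938 ≈ 4.09

4.1pt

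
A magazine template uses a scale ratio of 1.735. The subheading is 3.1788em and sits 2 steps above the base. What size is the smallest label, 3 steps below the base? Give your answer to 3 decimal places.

0.202em

3.1788 ÷ 1.735⁵ = 3.1788 ÷ 15.72162 ≈ 0.202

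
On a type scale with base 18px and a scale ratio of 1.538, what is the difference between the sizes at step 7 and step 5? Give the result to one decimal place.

211.5px

Step 5: 18.0 × 1.538⁵ = 154.901px
Step 7: 18.0 × 1.538⁷ = 366.410px
Difference: 366.410 − 154.901 = 211.509px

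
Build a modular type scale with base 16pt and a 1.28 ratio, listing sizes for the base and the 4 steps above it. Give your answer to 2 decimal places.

16.00pt, 20.48pt, 26.21pt, 33.55pt, 42.95pt

Step 0: 16pt
Step 1: 16.0 × 1.28 = 20.48
Step 2: 16.0 × 1.28² = 26.21
Step 3: 16.0 × 1.28³ = 33.55
Step 4: 16.0 × 1.28⁴ = 42.95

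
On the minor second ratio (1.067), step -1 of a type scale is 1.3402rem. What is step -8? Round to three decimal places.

0.851rem

1.3402 ÷ 1.067⁷ = 1.3402 ÷ 1.57453 ≈ 0.851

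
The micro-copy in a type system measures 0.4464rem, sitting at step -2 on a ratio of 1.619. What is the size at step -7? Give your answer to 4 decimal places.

0.0401rem

0.4464 ÷ 1.619⁵ = 0.4464 ÷ 11.12332 ≈ 0.0401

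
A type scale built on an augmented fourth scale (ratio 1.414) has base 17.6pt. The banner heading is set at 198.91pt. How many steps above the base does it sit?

1.414ⁿ = 198.91 / 17.6 = 11.3017
n = ln(11.3017) / ln(1.414) = 2.4250 / 0.3464 ≈ 7.00

7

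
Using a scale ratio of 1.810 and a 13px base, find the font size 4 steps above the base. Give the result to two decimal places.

139.53px

13.0 × 1.810⁴ = 13.0 × 10.73283 ≈ 139.53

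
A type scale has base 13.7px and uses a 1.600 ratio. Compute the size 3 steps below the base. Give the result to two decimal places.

3.34px

13.7 ÷ 1.600³ = 13.7 ÷ 4.09600 ≈ 3.34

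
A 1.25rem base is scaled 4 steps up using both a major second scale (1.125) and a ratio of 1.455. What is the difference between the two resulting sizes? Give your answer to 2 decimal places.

3.60rem

Major second: 1.25 × 1.125⁴ = 2.0023rem
At 1.455: 1.25 × 1.455⁴ = 5.6022rem
Difference: 5.6022 − 2.0023 = 3.5999rem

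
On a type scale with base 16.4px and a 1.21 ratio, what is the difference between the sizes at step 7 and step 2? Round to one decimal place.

38.3px

Step 2: 16.4 × 1.21² = 24.011px
Step 7: 16.4 × 1.21⁷ = 62.279px
Difference: 62.279 − 24.011 = 38.268px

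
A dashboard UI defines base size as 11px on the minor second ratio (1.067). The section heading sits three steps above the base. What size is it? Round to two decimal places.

11.0 × 1.067³ = 11.0 × 1.21477 ≈ 13.36

13.36px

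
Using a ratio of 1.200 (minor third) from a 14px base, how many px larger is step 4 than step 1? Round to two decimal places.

Step 1: 14.0 × 1.200 = 16.8000px
Step 4: 14.0 × 1.200⁴ = 29.0304px
Difference: 29.0304 − 16.8000 = 12.2304px

12.23px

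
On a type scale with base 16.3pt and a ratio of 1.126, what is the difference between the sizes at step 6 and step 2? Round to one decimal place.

12.6pt

Step 2: 16.3 × 1.126² = 20.666pt
Step 6: 16.3 × 1.126⁶ = 33.221pt
Difference: 33.221 − 20.666 = 12.555pt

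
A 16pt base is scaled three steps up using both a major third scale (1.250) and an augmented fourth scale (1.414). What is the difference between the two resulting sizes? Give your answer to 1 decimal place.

14.0pt

Major third: 16.0 × 1.250³ = 31.250pt
Augmented fourth: 16.0 × 1.414³ = 45.234pt
Difference: 45.234 − 31.250 = 13.984pt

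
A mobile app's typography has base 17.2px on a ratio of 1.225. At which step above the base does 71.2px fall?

1.225ⁿ = 71.2 / 17.2 = 4.1395
n = ln(4.1395) / ln(1.225) = 1.4206 / 0.2029 ≈ 7.00

7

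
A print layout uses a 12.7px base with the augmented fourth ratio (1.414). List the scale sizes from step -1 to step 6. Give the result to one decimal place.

9.0px, 12.7px, 18.0px, 25.4px, 35.9px, 50.8px, 71.8px, 101.5px

Step -1: 12.7 ÷ 1.414 = 9.0
Step 0: 12.7px
Step 1: 12.7 × 1.414 = 18.0
Step 2: 12.7 × 1.414² = 25.4
Step 3: 12.7 × 1.414³ = 35.9
Step 4: 12.7 × 1.414⁴ = 50.8
Step 5: 12.7 × 1.414⁵ = 71.8
Step 6: 12.7 × 1.414⁶ = 101.5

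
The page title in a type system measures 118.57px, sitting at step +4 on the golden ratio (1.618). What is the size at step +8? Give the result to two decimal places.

Moving from step +4 to step +8 is 4 steps up, so multiply by r⁴.
118.57 × 1.618⁴ = 118.57 × 6.85353 ≈ 812.623

812.62px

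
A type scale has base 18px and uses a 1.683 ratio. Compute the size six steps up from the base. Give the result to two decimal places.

A modular type scale is a geometric sequence: sizeₙ = base × rⁿ.
18.0 × 1.683⁶ = 18.0 × 22.72504 ≈ 409.05

409.05px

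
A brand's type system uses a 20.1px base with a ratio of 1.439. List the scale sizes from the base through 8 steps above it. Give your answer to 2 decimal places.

20.10px, 28.92px, 41.62px, 59.89px, 86.19px, 124.02px, 178.47px, 256.82px, 369.56px

Step 0: 20.1px
Step 1: 20.1 × 1.439 = 28.92
Step 2: 20.1 × 1.439² = 41.62
Step 3: 20.1 × 1.439³ = 59.89
Step 4: 20.1 × 1.439⁴ = 86.19
Step 5: 20.1 × 1.439⁵ = 124.02
Step 6: 20.1 × 1.439⁶ = 178.47
Step 7: 20.1 × 1.439⁷ = 256.82
Step 8: 20.1 × 1.439⁸ = 369.56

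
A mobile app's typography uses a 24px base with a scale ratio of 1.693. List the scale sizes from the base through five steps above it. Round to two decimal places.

24.00px, 40.63px, 68.79px, 116.46px, 197.17px, 333.81px

Step 0: 24px
Step 1: 24.0 × 1.693 = 40.63
Step 2: 24.0 × 1.693² = 68.79
Step 3: 24.0 × 1.693³ = 116.46
Step 4: 24.0 × 1.693⁴ = 197.17
Step 5: 24.0 × 1.693⁵ = 333.81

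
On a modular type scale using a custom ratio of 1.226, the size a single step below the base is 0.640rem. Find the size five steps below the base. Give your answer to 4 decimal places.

0.2833rem

0.640 ÷ 1.226⁴ = 0.640 ÷ 2.25924 ≈ 0.2833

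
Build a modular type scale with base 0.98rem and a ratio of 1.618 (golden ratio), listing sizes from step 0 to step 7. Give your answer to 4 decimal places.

0.9800rem, 1.5856rem, 2.5656rem, 4.1511rem, 6.7165rem, 10.8672rem, 17.5832rem, 28.4496rem

Step 0: 0.98rem
Step 1: 0.98 × 1.618 = 1.5856
Step 2: 0.98 × 1.618² = 2.5656
Step 3: 0.98 × 1.618³ = 4.1511
Step 4: 0.98 × 1.618⁴ = 6.7165
Step 5: 0.98 × 1.618⁵ = 10.8672
Step 6: 0.98 × 1.618⁶ = 17.5832
Step 7: 0.98 × 1.618⁷ = 28.4496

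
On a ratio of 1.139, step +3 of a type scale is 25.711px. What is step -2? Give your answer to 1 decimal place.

25.711 ÷ 1.139⁵ = 25.711 ÷ 1.91698 ≈ 13.412

13.4px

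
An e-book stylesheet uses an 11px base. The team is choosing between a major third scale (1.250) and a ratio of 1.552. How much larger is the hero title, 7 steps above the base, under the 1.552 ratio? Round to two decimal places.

Major third: 11.0 × 1.250⁷ = 52.4521px
At 1.552: 11.0 × 1.552⁷ = 238.5804px
Difference: 238.5804 − 52.4521 = 186.1283px

186.13px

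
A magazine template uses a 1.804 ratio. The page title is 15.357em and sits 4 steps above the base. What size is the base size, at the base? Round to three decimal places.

1.450em

The gap is 0 − (4) = -4 steps, so the factor is 1.804^-4.
15.357 ÷ 1.804⁴ = 15.357 ÷ 10.59122 ≈ 1.450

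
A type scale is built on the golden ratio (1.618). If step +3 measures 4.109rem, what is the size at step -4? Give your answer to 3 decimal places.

Moving from step +3 to step -4 is 7 steps down, so divide by r⁷.
4.109 ÷ 1.618⁷ = 4.109 ÷ 29.03017 ≈ 0.142

0.142rem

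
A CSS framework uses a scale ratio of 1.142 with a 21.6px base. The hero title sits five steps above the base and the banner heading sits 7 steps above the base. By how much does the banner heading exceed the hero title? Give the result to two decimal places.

12.76px

Step 5: 21.6 × 1.142⁵ = 41.9551px
Step 7: 21.6 × 1.142⁷ = 54.7163px
Difference: 54.7163 − 41.9551 = 12.7612px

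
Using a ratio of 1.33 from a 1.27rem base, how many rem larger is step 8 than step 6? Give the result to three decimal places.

5.405rem

Step 6: 1.27 × 1.33⁶ = 7.02932rem
Step 8: 1.27 × 1.33⁸ = 12.43417rem
Difference: 12.43417 − 7.02932 = 5.40485rem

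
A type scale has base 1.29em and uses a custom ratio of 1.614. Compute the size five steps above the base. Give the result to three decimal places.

14.129em

A modular type scale is a geometric sequence: sizeₙ = base × rⁿ.
1.29 × 1.614⁵ = 1.29 × 10.95261 ≈ 14.129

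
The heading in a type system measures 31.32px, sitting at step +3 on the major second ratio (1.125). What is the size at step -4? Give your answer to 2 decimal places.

The gap is -4 − (3) = -7 steps, so the factor is 1.125^-7.
31.32 ÷ 1.125⁷ = 31.32 ÷ 2.28070 ≈ 13.733

13.73px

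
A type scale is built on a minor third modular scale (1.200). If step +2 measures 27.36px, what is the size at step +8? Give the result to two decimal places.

81.70px

27.36 × 1.200⁶ = 27.36 × 2.98598 ≈ 81.697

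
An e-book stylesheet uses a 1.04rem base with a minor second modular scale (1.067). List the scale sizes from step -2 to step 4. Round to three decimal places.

Step -2: 1.04 ÷ 1.067² = 0.913
Step -1: 1.04 ÷ 1.067 = 0.975
Step 0: 1.04rem
Step 1: 1.04 × 1.067 = 1.110
Step 2: 1.04 × 1.067² = 1.184
Step 3: 1.04 × 1.067³ = 1.263
Step 4: 1.04 × 1.067⁴ = 1.348

0.913rem, 0.975rem, 1.040rem, 1.110rem, 1.184rem, 1.263rem, 1.348rem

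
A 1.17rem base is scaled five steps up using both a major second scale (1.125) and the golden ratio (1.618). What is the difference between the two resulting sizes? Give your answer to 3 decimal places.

Major second: 1.17 × 1.125⁵ = 2.10838rem
Golden ratio: 1.17 × 1.618⁵ = 12.97414rem
Difference: 12.97414 − 2.10838 = 10.86576rem

10.866rem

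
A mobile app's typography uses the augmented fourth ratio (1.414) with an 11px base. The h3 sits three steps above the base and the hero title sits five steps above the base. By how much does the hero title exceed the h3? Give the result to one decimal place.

31.1px

Step 3: 11.0 × 1.414³ = 31.099px
Step 5: 11.0 × 1.414⁵ = 62.178px
Difference: 62.178 − 31.099 = 31.079px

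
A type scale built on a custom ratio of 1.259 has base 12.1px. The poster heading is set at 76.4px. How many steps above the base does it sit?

8

1.259ⁿ = 76.4 / 12.1 = 6.3140
n = ln(6.3140) / ln(1.259) = 1.8428 / 0.2303 ≈ 8.00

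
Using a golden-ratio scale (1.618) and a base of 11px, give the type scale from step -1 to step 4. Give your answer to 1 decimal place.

6.8px, 11.0px, 17.8px, 28.8px, 46.6px, 75.4px

Step -1: 11.0 ÷ 1.618 = 6.8
Step 0: 11px
Step 1: 11.0 × 1.618 = 17.8
Step 2: 11.0 × 1.618² = 28.8
Step 3: 11.0 × 1.618³ = 46.6
Step 4: 11.0 × 1.618⁴ = 75.4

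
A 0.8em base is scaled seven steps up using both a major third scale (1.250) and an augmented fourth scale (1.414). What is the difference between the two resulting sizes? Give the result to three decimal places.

Major third: 0.8 × 1.250⁷ = 3.81470em
Augmented fourth: 0.8 × 1.414⁷ = 9.04140em
Difference: 9.04140 − 3.81470 = 5.22670em

5.227em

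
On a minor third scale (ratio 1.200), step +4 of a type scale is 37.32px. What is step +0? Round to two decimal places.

18.00px

37.32 ÷ 1.200⁴ = 37.32 ÷ 2.07360 ≈ 17.998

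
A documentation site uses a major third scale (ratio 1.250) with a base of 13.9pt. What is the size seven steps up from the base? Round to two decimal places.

Each step on a modular scale multiplies by the ratio, so the size n steps from the base is base × ratioⁿ.
13.9 × 1.250⁷ = 13.9 × 4.76837 ≈ 66.28

66.28pt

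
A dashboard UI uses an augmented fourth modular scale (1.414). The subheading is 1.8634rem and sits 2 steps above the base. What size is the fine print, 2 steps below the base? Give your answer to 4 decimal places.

The gap is -2 − (2) = -4 steps, so the factor is 1.414^-4.
1.8634 ÷ 1.414⁴ = 1.8634 ÷ 3.99758 ≈ 0.4661

0.4661rem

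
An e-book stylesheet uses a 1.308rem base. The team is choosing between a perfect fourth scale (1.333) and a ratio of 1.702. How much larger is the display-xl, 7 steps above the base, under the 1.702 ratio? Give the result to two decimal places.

Perfect fourth: 1.308 × 1.333⁷ = 9.7818rem
At 1.702: 1.308 × 1.702⁷ = 54.1159rem
Difference: 54.1159 − 9.7818 = 44.3341rem

44.33rem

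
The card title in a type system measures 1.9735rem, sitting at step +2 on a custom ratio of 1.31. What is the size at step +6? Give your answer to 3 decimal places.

5.812rem

The gap is 6 − (2) = 4 steps, so the factor is 1.31^4.
1.9735 × 1.31⁴ = 1.9735 × 2.94500 ≈ 5.812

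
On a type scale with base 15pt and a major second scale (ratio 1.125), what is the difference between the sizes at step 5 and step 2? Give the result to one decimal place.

Step 2: 15.0 × 1.125² = 18.984pt
Step 5: 15.0 × 1.125⁵ = 27.030pt
Difference: 27.030 − 18.984 = 8.046pt

8.0pt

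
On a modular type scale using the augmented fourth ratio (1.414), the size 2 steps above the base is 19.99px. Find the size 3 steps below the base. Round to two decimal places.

3.54px

19.99 ÷ 1.414⁵ = 19.99 ÷ 5.65258 ≈ 3.536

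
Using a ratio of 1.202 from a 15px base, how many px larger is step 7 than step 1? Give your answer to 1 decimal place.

Step 1: 15.0 × 1.202 = 18.030px
Step 7: 15.0 × 1.202⁷ = 54.378px
Difference: 54.378 − 18.030 = 36.348px

36.3px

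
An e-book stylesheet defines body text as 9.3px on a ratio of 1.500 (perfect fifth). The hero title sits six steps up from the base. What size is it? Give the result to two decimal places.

105.93px

Every step multiplies by the scale ratio.
9.3 × 1.500⁶ = 9.3 × 11.39062 ≈ 105.93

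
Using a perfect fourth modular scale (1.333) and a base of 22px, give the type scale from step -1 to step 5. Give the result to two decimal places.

Step -1: 22.0 ÷ 1.333 = 16.50
Step 0: 22px
Step 1: 22.0 × 1.333 = 29.33
Step 2: 22.0 × 1.333² = 39.09
Step 3: 22.0 × 1.333³ = 52.11
Step 4: 22.0 × 1.333⁴ = 69.46
Step 5: 22.0 × 1.333⁵ = 92.59

16.50px, 22.00px, 29.33px, 39.09px, 52.11px, 69.46px, 92.59px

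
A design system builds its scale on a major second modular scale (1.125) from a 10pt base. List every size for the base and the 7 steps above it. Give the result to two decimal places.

Step 0: 10pt
Step 1: 10.0 × 1.125 = 11.25
Step 2: 10.0 × 1.125² = 12.66
Step 3: 10.0 × 1.125³ = 14.24
Step 4: 10.0 × 1.125⁴ = 16.02
Step 5: 10.0 × 1.125⁵ = 18.02
Step 6: 10.0 × 1.125⁶ = 20.27
Step 7: 10.0 × 1.125⁷ = 22.81

10.00pt, 11.25pt, 12.66pt, 14.24pt, 16.02pt, 18.02pt, 20.27pt, 22.81pt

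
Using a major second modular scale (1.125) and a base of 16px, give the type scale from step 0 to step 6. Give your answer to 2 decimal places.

16.00px, 18.00px, 20.25px, 22.78px, 25.63px, 28.83px, 32.44px

Step 0: 16px
Step 1: 16.0 × 1.125 = 18.00
Step 2: 16.0 × 1.125² = 20.25
Step 3: 16.0 × 1.125³ = 22.78
Step 4: 16.0 × 1.125⁴ = 25.63
Step 5: 16.0 × 1.125⁵ = 28.83
Step 6: 16.0 × 1.125⁶ = 32.44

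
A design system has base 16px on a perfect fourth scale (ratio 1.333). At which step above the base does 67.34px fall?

1.333ⁿ = 67.34 / 16 = 4.2088
n = ln(4.2088) / ln(1.333) = 1.4372 / 0.2874 ≈ 5.00

5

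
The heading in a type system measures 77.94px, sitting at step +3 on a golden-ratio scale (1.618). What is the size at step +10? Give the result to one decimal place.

Moving from step +3 to step +10 is 7 steps up, so multiply by r⁷.
77.94 × 1.618⁷ = 77.94 × 29.03017 ≈ 2262.612

2262.6px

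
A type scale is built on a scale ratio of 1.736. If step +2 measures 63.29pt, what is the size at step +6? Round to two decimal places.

63.29 × 1.736⁴ = 63.29 × 9.08236 ≈ 574.823

574.82pt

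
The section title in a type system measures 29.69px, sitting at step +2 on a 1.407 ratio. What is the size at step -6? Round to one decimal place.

29.69 ÷ 1.407⁸ = 29.69 ÷ 15.35864 ≈ 1.933

1.9px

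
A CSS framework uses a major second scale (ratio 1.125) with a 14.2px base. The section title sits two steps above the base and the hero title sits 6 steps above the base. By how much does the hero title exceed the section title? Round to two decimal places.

10.82px

Step 2: 14.2 × 1.125² = 17.9719px
Step 6: 14.2 × 1.125⁶ = 28.7875px
Difference: 28.7875 − 17.9719 = 10.8156px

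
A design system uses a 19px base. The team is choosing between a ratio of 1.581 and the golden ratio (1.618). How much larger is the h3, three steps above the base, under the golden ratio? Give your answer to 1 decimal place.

At 1.581: 19.0 × 1.581³ = 75.084px
Golden ratio: 19.0 × 1.618³ = 80.480px
Difference: 80.480 − 75.084 = 5.396px

5.4px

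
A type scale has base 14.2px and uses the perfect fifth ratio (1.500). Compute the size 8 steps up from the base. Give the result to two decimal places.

363.93px

Every step multiplies by the scale ratio.
14.2 × 1.500⁸ = 14.2 × 25.62891 ≈ 363.93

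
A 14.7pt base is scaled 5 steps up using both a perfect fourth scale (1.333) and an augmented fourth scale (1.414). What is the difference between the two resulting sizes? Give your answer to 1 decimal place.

21.2pt

Perfect fourth: 14.7 × 1.333⁵ = 61.868pt
Augmented fourth: 14.7 × 1.414⁵ = 83.093pt
Difference: 83.093 − 61.868 = 21.225pt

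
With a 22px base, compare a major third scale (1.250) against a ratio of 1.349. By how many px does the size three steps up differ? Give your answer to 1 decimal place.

11.0px

Major third: 22.0 × 1.250³ = 42.969px
At 1.349: 22.0 × 1.349³ = 54.008px
Difference: 54.008 − 42.969 = 11.039px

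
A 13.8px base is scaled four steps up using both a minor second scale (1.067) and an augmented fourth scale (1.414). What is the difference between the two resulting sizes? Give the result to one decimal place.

Minor second: 13.8 × 1.067⁴ = 17.887px
Augmented fourth: 13.8 × 1.414⁴ = 55.167px
Difference: 55.167 − 17.887 = 37.280px

37.3px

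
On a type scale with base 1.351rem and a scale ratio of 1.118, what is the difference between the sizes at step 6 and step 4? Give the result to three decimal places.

Step 4: 1.351 × 1.118⁴ = 2.11068rem
Step 6: 1.351 × 1.118⁶ = 2.63819rem
Difference: 2.63819 − 2.11068 = 0.52751rem

0.528rem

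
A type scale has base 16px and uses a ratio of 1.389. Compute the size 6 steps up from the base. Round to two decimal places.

16.0 × 1.389⁶ = 16.0 × 7.18147 ≈ 114.90

114.90px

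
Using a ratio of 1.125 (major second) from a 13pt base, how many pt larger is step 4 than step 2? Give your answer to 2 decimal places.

4.37pt

Step 2: 13.0 × 1.125² = 16.4531pt
Step 4: 13.0 × 1.125⁴ = 20.8235pt
Difference: 20.8235 − 16.4531 = 4.3704pt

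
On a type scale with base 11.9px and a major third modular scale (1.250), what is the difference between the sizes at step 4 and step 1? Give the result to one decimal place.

Step 1: 11.9 × 1.250 = 14.875px
Step 4: 11.9 × 1.250⁴ = 29.053px
Difference: 29.053 − 14.875 = 14.178px

14.2px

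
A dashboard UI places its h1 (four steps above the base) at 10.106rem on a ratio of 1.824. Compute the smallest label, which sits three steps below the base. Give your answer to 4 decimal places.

Moving from step +4 to step -3 is 7 steps down, so divide by r⁷.
10.106 ÷ 1.824⁷ = 10.106 ÷ 67.16977 ≈ 0.1505

0.1505rem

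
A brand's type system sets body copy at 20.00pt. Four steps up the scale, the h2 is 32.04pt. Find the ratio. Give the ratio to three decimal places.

1.125

The ratio satisfies 20.00 × r⁴ = 32.04, so r = (32.04 / 20.00)^(1/4).
r = 1.6020^(1/4) ≈ 1.1250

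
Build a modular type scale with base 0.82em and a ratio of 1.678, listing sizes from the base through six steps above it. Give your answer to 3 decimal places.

0.820em, 1.376em, 2.309em, 3.874em, 6.501em, 10.909em, 18.305em

Step 0: 0.82em
Step 1: 0.82 × 1.678 = 1.376
Step 2: 0.82 × 1.678² = 2.309
Step 3: 0.82 × 1.678³ = 3.874
Step 4: 0.82 × 1.678⁴ = 6.501
Step 5: 0.82 × 1.678⁵ = 10.909
Step 6: 0.82 × 1.678⁶ = 18.305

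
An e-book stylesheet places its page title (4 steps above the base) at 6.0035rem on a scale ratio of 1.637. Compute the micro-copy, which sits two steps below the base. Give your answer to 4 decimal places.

The gap is -2 − (4) = -6 steps, so the factor is 1.637^-6.
6.0035 ÷ 1.637⁶ = 6.0035 ÷ 19.24386 ≈ 0.3120

0.3120rem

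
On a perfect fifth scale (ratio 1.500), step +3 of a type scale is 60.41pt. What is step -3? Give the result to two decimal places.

5.30pt

The gap is -3 − (3) = -6 steps, so the factor is 1.500^-6.
60.41 ÷ 1.500⁶ = 60.41 ÷ 11.39062 ≈ 5.303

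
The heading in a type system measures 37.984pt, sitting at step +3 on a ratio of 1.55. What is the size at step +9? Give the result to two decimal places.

37.984 × 1.55⁶ = 37.984 × 13.86725 ≈ 526.733

526.73pt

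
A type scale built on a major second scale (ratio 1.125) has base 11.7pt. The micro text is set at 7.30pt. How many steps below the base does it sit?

4

1.125ⁿ = 11.7 / 7.30 = 1.6027
n = ln(1.6027) / ln(1.125) = 0.4717 / 0.1178 ≈ 4.00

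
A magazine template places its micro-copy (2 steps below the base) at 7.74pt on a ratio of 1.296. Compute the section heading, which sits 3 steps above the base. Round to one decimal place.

28.3pt

7.74 × 1.296⁵ = 7.74 × 3.65616 ≈ 28.299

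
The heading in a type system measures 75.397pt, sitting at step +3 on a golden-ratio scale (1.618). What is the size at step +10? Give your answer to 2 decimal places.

75.397 × 1.618⁷ = 75.397 × 29.03017 ≈ 2188.788

2188.79pt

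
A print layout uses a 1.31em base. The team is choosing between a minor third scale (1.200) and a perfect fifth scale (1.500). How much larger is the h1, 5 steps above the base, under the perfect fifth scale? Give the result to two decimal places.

Minor third: 1.31 × 1.200⁵ = 3.2597em
Perfect fifth: 1.31 × 1.500⁵ = 9.9478em
Difference: 9.9478 − 3.2597 = 6.6881em

6.69em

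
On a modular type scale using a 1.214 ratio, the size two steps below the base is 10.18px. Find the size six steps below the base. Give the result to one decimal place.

4.7px

Moving from step -2 to step -6 is 4 steps down, so divide by r⁴.
10.18 ÷ 1.214⁴ = 10.18 ÷ 2.17207 ≈ 4.687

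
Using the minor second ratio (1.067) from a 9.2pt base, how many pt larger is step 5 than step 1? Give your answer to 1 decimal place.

2.9pt

Step 1: 9.2 × 1.067 = 9.816pt
Step 5: 9.2 × 1.067⁵ = 12.724pt
Difference: 12.724 − 9.816 = 2.908pt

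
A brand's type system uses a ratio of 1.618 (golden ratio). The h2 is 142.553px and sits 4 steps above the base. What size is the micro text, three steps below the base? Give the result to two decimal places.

4.91px

The gap is -3 − (4) = -7 steps, so the factor is 1.618^-7.
142.553 ÷ 1.618⁷ = 142.553 ÷ 29.03017 ≈ 4.911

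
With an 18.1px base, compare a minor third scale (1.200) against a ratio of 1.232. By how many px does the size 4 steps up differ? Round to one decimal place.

4.2px

Minor third: 18.1 × 1.200⁴ = 37.532px
At 1.232: 18.1 × 1.232⁴ = 41.699px
Difference: 41.699 − 37.532 = 4.167px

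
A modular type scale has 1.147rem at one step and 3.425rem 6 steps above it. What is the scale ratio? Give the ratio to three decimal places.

The ratio satisfies 1.147 × r⁶ = 3.425, so r = (3.425 / 1.147)^(1/6).
r = 2.9861^(1/6) ≈ 1.2000

1.200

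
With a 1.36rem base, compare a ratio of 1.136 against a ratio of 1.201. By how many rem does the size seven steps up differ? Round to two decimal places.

At 1.136: 1.36 × 1.136⁷ = 3.3204rem
At 1.201: 1.36 × 1.201⁷ = 4.9016rem
Difference: 4.9016 − 3.3204 = 1.5812rem

1.58rem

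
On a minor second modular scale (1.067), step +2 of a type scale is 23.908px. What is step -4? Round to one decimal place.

16.2px

23.908 ÷ 1.067⁶ = 23.908 ÷ 1.47566 ≈ 16.202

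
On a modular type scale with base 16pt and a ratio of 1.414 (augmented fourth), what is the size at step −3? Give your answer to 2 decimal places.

5.66pt

16.0 ÷ 1.414³ = 16.0 ÷ 2.82715 ≈ 5.66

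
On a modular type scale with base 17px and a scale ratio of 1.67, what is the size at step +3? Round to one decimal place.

A modular type scale is a geometric sequence: sizeₙ = base × rⁿ.
17.0 × 1.67³ = 17.0 × 4.65746 ≈ 79.18

79.2px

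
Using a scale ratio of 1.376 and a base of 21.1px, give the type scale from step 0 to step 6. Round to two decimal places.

Step 0: 21.1px
Step 1: 21.1 × 1.376 = 29.03
Step 2: 21.1 × 1.376² = 39.95
Step 3: 21.1 × 1.376³ = 54.97
Step 4: 21.1 × 1.376⁴ = 75.64
Step 5: 21.1 × 1.376⁵ = 104.08
Step 6: 21.1 × 1.376⁶ = 143.22

21.10px, 29.03px, 39.95px, 54.97px, 75.64px, 104.08px, 143.22px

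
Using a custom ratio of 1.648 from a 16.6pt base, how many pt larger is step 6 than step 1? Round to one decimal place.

305.2pt

Step 1: 16.6 × 1.648 = 27.357pt
Step 6: 16.6 × 1.648⁶ = 332.546pt
Difference: 332.546 − 27.357 = 305.189pt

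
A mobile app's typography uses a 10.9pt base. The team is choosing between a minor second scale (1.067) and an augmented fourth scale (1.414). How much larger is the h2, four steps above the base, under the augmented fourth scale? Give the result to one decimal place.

29.4pt

Minor second: 10.9 × 1.067⁴ = 14.128pt
Augmented fourth: 10.9 × 1.414⁴ = 43.574pt
Difference: 43.574 − 14.128 = 29.446pt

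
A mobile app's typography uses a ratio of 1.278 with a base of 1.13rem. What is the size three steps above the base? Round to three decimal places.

1.13 × 1.278³ = 1.13 × 2.08734 ≈ 2.359

2.359rem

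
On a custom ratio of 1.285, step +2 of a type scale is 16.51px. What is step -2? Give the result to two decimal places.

The gap is -2 − (2) = -4 steps, so the factor is 1.285^-4.
16.51 ÷ 1.285⁴ = 16.51 ÷ 2.72654 ≈ 6.055

6.06px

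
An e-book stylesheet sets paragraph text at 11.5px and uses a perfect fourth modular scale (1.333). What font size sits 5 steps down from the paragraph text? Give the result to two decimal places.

2.73px

Each step on a modular scale multiplies by the ratio, so the size n steps from the base is base × ratioⁿ.
11.5 ÷ 1.333⁵ = 11.5 ÷ 4.20873 ≈ 2.73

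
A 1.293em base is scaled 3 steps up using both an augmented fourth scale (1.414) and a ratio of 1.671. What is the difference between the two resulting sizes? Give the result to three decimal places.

2.377em

Augmented fourth: 1.293 × 1.414³ = 3.65550em
At 1.671: 1.293 × 1.671³ = 6.03292em
Difference: 6.03292 − 3.65550 = 2.37742em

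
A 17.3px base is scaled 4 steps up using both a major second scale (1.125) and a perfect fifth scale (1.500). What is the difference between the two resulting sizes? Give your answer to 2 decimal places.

Major second: 17.3 × 1.125⁴ = 27.7113px
Perfect fifth: 17.3 × 1.500⁴ = 87.5812px
Difference: 87.5812 − 27.7113 = 59.8699px

59.87px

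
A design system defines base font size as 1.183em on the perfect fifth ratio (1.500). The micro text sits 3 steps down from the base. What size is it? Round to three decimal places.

Each step on a modular scale multiplies by the ratio, so the size n steps from the base is base × ratioⁿ.
1.183 ÷ 1.500³ = 1.183 ÷ 3.37500 ≈ 0.351

0.351em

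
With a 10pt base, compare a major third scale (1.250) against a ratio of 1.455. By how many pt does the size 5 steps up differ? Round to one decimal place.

34.7pt

Major third: 10.0 × 1.250⁵ = 30.518pt
At 1.455: 10.0 × 1.455⁵ = 65.210pt
Difference: 65.210 − 30.518 = 34.692pt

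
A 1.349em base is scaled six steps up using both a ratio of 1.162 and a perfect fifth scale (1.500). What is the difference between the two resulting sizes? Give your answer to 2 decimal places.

At 1.162: 1.349 × 1.162⁶ = 3.3208em
Perfect fifth: 1.349 × 1.500⁶ = 15.3660em
Difference: 15.3660 − 3.3208 = 12.0452em

12.05em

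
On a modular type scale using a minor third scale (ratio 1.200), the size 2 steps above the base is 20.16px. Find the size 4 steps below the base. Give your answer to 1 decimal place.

6.8px

20.16 ÷ 1.200⁶ = 20.16 ÷ 2.98598 ≈ 6.752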